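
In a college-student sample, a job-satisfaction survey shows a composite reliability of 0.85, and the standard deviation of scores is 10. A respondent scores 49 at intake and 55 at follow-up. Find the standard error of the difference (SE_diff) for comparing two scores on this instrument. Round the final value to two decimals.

5.48

SEM = 10.0000 · √(1 − 0.8500) = 10.0000 · √0.1500 ≈ 10.0000 · 0.3873 ≈ 3.8730
SE_diff = SEM · √2 ≈ 3.8730 · 1.4142 ≈ 5.4772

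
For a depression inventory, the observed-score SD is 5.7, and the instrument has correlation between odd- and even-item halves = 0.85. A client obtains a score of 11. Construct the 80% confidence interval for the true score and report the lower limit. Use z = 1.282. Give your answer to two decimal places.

8.92

Full-length reliability (Spearman-Brown) = 2(0.85)/(1+0.85) ≈ 0.9189
SEM = 5.7000 × √(1 − 0.9189) = 5.7000 × √0.0811 ≈ 5.7000 × 0.2847 ≈ 1.6231
1.282 × SEM ≈ 2.0808
Lower limit = 11 − 2.0808 ≈ 8.9192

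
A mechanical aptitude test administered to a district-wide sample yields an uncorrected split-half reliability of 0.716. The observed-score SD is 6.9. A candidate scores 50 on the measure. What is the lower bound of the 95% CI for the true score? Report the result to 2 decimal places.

r_full = 2·0.716 / (1 + 0.716) ≃ 0.834
The standard error of measurement is 6.900×√(1 − 0.834) ≃ 6.900×0.407 ≃ 2.807.
1.96 × SEM ≃ 5.502
Lower bound: 50 − 5.502 = 44.498

44.50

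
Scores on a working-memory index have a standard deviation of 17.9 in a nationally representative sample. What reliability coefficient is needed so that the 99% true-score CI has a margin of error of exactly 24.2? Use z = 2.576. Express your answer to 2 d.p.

SEM needed = half-width / z = 24.2/2.576 ≈ 9.3944
r = 1 − (9.3944/17.9)² ≈ 1 − 0.2754 ≈ 0.7246

0.72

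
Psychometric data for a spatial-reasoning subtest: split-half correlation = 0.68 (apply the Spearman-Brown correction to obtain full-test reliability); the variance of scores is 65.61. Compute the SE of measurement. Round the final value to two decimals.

SD = √65.61 = 8.1000
Spearman-Brown: r = 2(0.68) / (1 + 0.68) = 1.3600 / 1.6800 ≈ 0.8095
SEM = 8.1000 × √(1 − 0.8095) = 8.1000 × √0.1905 ≈ 8.1000 × 0.4364 ≈ 3.5351

3.54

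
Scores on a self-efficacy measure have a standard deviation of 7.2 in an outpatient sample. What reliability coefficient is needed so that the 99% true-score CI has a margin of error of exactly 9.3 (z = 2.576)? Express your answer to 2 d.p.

0.75

SEM needed = half-width / z = 9.3/2.576 ≃ 3.610
r = 1 − (SEM / SD)² = 1 − (3.610 / 7.2)² ≃ 1 − 0.251 ≃ 0.749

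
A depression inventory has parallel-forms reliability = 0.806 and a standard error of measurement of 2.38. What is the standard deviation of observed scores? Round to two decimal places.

SD = SEM / √(1 − r) = 2.38 / √0.194 ≃ 2.38 / 0.440 ≃ 5.404

5.40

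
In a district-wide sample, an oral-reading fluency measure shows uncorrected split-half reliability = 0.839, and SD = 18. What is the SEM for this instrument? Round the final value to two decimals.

5.33

Spearman-Brown: r = 2(0.839) / (1 + 0.839) = 1.6780 / 1.8390 ≈ 0.9125
SEM = 18.0000 · √(1 − 0.9125) = 18.0000 · √0.0875 ≈ 18.0000 · 0.2959 ≈ 5.3259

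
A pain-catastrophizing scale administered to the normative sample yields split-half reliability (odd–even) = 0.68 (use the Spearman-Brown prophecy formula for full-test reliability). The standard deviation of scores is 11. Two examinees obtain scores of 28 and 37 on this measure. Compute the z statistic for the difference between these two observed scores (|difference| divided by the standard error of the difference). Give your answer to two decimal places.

1.33

Spearman-Brown: r = 2(0.68) / (1 + 0.68) = 1.360 / 1.680 ≃ 0.810
The standard error of measurement is 11.000×√(1 − 0.810) ≃ 11.000×0.436 ≃ 4.801.
SE_diff = SEM × √2 ≃ 4.801 × 1.414 ≃ 6.789
z = 9 / 6.789 ≃ 1.326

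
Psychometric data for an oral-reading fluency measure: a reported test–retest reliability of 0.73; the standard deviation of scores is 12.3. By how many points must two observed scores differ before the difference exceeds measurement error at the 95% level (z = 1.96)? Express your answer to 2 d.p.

17.72

SEM = 12.300 * √(1 − 0.730) = 12.300 * √0.270 ≃ 12.300 * 0.520 ≃ 6.391
Standard error of the difference = 6.391·√2 ≃ 9.039
Smallest detectable difference = 1.96*9.039 ≃ 17.716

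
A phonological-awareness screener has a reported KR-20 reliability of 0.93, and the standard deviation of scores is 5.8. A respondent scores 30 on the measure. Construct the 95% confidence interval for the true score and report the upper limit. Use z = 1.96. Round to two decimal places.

SEM = 5.80000*√(1 − 0.93000) ≃ 1.53454
1.96 * SEM ≃ 3.00769
Upper limit = 30 + 3.00769 ≃ 33.00769

33.01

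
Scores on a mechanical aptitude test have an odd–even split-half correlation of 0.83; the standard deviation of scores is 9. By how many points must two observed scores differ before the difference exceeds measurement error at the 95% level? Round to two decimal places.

Spearman-Brown: r = 2(0.83) / (1 + 0.83) = 1.660 / 1.830 ≈ 0.907
SEM = 9.000 * √(1 − 0.907) = 9.000 * √0.093 ≈ 9.000 * 0.305 ≈ 2.743
SE_diff = SEM * √2 ≈ 2.743 * 1.414 ≈ 3.879
Minimum reliable difference = 1.96 * SE_diff ≈ 1.96 * 3.879 ≈ 7.603

7.60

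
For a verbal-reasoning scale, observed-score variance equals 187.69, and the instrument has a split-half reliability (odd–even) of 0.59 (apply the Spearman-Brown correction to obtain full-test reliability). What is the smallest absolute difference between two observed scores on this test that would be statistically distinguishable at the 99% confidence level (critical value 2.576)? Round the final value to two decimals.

25.34

SD = √187.69 ≈ 13.70000
Spearman-Brown: r = 2(0.59) / (1 + 0.59) = 1.18000 / 1.59000 ≈ 0.74214
SEM = 13.70000·√(1 − 0.74214) ≈ 6.95687
SE_diff = SEM · √2 ≈ 6.95687 · 1.41421 ≈ 9.83850
Smallest detectable difference = 2.576·9.83850 ≈ 25.34398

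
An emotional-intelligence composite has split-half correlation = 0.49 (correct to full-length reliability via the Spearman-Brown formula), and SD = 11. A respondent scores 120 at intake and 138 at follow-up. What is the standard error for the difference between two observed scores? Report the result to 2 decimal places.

Full-length reliability (Spearman-Brown) = 2(0.49)/(1+0.49) ≈ 0.6577
The standard error of measurement is 11.0000×√(1 − 0.6577) ≈ 11.0000×0.5850 ≈ 6.4355.
Standard error of the difference = 6.4355·√2 ≈ 9.1012

9.10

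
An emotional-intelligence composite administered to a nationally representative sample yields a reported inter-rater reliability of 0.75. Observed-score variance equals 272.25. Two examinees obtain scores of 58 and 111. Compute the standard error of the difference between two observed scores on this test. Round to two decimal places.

11.67

SD = √272.25 ≃ 16.500
SEM = 16.500 * √(1 − 0.750) = 16.500 * √0.250 ≃ 16.500 * 0.500 ≃ 8.250
SE_diff = SEM * √2 ≃ 8.250 * 1.414 ≃ 11.667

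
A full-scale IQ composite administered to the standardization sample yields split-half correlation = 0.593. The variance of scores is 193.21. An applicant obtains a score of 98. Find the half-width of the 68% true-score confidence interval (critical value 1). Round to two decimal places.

7.03

SD = √193.21 ≈ 13.900
r_full = 2·0.593 / (1 + 0.593) ≈ 0.745
The standard error of measurement is 13.900*√(1 − 0.745) ≈ 13.900*0.505 ≈ 7.026.
1 * SEM ≈ 7.026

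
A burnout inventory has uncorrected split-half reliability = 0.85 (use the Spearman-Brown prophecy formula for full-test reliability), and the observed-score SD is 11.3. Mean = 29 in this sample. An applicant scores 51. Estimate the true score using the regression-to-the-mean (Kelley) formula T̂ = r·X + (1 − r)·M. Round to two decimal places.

Spearman-Brown: r = 2(0.85) / (1 + 0.85) = 1.700 / 1.850 ≈ 0.919
T̂ = r·X + (1 − r)·M = 0.919·51 + 0.081·29 ≈ 46.865 + 2.351 ≈ 49.216

49.22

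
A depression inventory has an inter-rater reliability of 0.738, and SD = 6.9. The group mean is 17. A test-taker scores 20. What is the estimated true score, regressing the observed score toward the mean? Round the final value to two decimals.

T̂ = r·X + (1 − r)·M = 0.73800×20 + 0.26200×17 = 14.76000 + 4.45400 ≈ 19.21400

19.21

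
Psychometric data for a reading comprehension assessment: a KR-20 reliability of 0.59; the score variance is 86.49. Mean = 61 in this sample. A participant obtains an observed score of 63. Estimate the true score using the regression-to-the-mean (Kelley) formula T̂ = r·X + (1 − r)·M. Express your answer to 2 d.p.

Estimated true score = 0.590×63 + (1 − 0.590)×61 ≈ 62.180

62.18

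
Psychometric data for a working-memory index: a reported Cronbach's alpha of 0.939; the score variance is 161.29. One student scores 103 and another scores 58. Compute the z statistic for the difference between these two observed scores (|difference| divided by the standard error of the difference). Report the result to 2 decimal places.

10.14

SD = √161.29 = 12.7000
SEM = 12.7000·√(1 − 0.9390) ≃ 3.1367
SE_diff = SEM · √2 ≃ 3.1367 · 1.4142 ≃ 4.4359
z = |103 − 58| / 4.4359 = 45 / 4.4359 ≃ 10.1445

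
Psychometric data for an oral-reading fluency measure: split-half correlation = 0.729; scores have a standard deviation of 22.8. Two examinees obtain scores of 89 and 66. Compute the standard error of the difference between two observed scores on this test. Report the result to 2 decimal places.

12.77

Spearman-Brown: r = 2(0.729) / (1 + 0.729) = 1.458 / 1.729 ≈ 0.843
The standard error of measurement is 22.800×√(1 − 0.843) ≈ 22.800×0.396 ≈ 9.027.
SE_diff = SEM × √2 ≈ 9.027 × 1.414 ≈ 12.765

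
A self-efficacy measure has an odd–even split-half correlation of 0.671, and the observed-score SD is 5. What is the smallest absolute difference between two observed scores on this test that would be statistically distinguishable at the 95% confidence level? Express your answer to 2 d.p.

6.15

Full-length reliability (Spearman-Brown) = 2(0.671)/(1+0.671) ≈ 0.80311
The standard error of measurement is 5.00000×√(1 − 0.80311) ≈ 5.00000×0.44372 ≈ 2.21860.
SE_diff = √2 × SEM ≈ 3.13758
Minimum reliable difference = 1.96 × SE_diff ≈ 1.96 × 3.13758 ≈ 6.14966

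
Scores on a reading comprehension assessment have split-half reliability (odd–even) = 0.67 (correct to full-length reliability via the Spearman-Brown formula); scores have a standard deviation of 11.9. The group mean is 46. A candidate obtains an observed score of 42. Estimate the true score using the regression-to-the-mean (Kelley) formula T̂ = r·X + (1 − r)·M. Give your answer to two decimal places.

42.79

r_full = 2·0.67 / (1 + 0.67) ≈ 0.80240
T̂ = r·X + (1 − r)·M = 0.80240*42 + 0.19760*46 ≈ 33.70060 + 9.08982 ≈ 42.79042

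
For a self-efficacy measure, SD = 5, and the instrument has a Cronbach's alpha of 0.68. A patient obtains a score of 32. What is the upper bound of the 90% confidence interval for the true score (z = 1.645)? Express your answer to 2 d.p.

The standard error of measurement is 5.000×√(1 − 0.680) ≈ 5.000×0.566 ≈ 2.828.
Margin = 1.645 × 2.828 ≈ 4.653
Upper bound: 32 + 4.653 = 36.653

36.65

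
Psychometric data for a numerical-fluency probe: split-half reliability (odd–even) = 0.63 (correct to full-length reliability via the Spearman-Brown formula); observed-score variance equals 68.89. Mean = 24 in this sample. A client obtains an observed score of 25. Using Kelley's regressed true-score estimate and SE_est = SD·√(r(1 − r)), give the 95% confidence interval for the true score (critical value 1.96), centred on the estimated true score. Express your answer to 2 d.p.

SD = √68.89 = 8.3000
Full-length reliability (Spearman-Brown) = 2(0.63)/(1+0.63) ≈ 0.7730
Estimated true score = 0.7730·25 + (1 − 0.7730)·24 ≈ 24.7730
SE_est = 8.3000·√(0.7730·0.2270) ≈ 3.4768
CI = 24.7730 ± 1.96 · 3.4768 → [17.9585, 31.5875]

[17.96, 31.59]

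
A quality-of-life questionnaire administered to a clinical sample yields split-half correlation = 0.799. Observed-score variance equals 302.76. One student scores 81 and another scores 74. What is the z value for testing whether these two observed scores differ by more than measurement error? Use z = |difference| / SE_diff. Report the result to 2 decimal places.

SD = √302.76 ≈ 17.400
Full-length reliability (Spearman-Brown) = 2(0.799)/(1+0.799) ≈ 0.888
SEM = 17.400 · √(1 − 0.888) = 17.400 · √0.112 ≈ 17.400 · 0.334 ≈ 5.816
SE_diff = SEM · √2 ≈ 5.816 · 1.414 ≈ 8.225
z = |81 − 74| / 8.225 = 7 / 8.225 ≈ 0.851

0.85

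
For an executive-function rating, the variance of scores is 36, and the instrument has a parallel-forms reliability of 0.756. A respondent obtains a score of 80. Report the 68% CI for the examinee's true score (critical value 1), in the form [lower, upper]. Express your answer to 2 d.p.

[77.04, 82.96]

SD = √36 = 6.000
The standard error of measurement is 6.000·√(1 − 0.756) ≃ 6.000·0.494 ≃ 2.964.
1 · SEM ≃ 2.964
CI = 80 ± 2.964 → [77.036, 82.964]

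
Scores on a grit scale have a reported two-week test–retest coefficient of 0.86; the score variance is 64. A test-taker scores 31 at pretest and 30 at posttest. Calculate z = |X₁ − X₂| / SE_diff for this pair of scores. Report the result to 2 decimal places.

0.24

σ = 64^(1/2) = 8.000
SEM = 8.000 × √(1 − 0.860) = 8.000 × √0.140 ≃ 8.000 × 0.374 ≃ 2.993
SE_diff = SEM × √2 ≃ 2.993 × 1.414 ≃ 4.233
z = |31 − 30| / 4.233 = 1 / 4.233 ≃ 0.236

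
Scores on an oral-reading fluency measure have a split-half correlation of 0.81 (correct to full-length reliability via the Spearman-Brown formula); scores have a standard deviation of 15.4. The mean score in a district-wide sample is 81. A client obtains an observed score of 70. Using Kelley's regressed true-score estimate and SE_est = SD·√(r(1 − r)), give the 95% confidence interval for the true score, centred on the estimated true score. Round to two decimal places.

Spearman-Brown: r = 2(0.81) / (1 + 0.81) = 1.620 / 1.810 ≈ 0.895
Estimated true score = 0.895·70 + (1 − 0.895)·81 ≈ 71.155
SE_est = SD · √(r(1 − r)) = 15.400 · √0.094 ≈ 15.400 · 0.307 ≈ 4.720
95% CI: 71.155 ± 9.252 ≈ (61.903, 80.407)

[61.90, 80.41]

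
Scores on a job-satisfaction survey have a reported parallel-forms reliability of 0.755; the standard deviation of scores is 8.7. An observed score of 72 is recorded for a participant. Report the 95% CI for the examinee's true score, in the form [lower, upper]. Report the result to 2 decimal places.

SEM = 8.70000·√(1 − 0.75500) ≈ 4.30628
Margin = 1.96 · 4.30628 ≈ 8.44031
Interval: (63.55969, 80.44031)

[63.56, 80.44]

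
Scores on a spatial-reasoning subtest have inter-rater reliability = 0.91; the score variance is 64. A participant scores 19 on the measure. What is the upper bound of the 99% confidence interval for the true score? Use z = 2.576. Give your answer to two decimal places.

25.18

σ = 64^(1/2) = 8.000
The standard error of measurement is 8.000*√(1 − 0.910) ≈ 8.000*0.300 ≈ 2.400.
2.576 * SEM ≈ 6.182
Upper bound: 19 + 6.182 = 25.182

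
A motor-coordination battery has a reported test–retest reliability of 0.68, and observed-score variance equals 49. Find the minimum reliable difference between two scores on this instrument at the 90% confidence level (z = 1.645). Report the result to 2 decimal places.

SD = √49 = 7.000
The standard error of measurement is 7.000×√(1 − 0.680) ≈ 7.000×0.566 ≈ 3.960.
SE_diff = √2 × SEM ≈ 5.600
Minimum reliable difference = 1.645 × SE_diff ≈ 1.645 × 5.600 ≈ 9.212

9.21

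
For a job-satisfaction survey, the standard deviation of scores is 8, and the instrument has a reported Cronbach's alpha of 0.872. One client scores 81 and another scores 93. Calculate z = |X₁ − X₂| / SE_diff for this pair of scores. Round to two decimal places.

SEM = 8.0000·√(1 − 0.8720) ≈ 2.8622
SE_diff = √2 · SEM ≈ 4.0477
z = 12 / 4.0477 ≈ 2.9646

2.96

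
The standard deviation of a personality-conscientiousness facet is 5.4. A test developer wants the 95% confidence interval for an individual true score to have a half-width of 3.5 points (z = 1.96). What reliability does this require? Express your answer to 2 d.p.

0.89

Required SEM = 3.5 / 1.96 ≈ 1.7857
Required reliability = 1 − (SEM/SD)² = 1 − 0.1094 ≈ 0.8906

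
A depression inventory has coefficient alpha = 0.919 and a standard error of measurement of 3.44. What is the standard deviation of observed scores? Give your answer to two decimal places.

σ = SEM·(1 − r)^(−1/2) ≈ 3.44·3.514 ≈ 12.087

12.09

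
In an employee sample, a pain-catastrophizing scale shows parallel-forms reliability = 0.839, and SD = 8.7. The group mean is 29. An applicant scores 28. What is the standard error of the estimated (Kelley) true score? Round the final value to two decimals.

3.20

SE_est = 8.700·√[r(1 − r)] ≈ 3.198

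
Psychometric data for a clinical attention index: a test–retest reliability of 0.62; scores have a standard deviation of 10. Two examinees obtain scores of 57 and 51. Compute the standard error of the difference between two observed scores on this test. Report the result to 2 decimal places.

8.72

SEM = 10.00000 * √(1 − 0.62000) = 10.00000 * √0.38000 ≈ 10.00000 * 0.61644 ≈ 6.16441
SE_diff = √2 * SEM ≈ 8.71780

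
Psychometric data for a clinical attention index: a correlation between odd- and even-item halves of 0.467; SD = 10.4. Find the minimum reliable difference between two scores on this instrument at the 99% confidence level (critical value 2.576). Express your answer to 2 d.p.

r_full = 2·0.467 / (1 + 0.467) ≈ 0.6367
SEM = 10.4000×√(1 − 0.6367) ≈ 6.2688
SE_diff = SEM × √2 ≈ 6.2688 × 1.4142 ≈ 8.8654
Minimum reliable difference = 2.576 × SE_diff ≈ 2.576 × 8.8654 ≈ 22.8372

22.84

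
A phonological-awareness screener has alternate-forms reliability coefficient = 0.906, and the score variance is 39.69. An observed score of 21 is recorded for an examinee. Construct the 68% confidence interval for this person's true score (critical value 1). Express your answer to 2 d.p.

σ = 39.69^(1/2) = 6.300
SEM = 6.300 × √(1 − 0.906) = 6.300 × √0.094 ≃ 6.300 × 0.307 ≃ 1.932
Half-width = 1×1.932 ≃ 1.932
68% CI: 21 ± 1.932 = [19.068, 22.932]

[19.07, 22.93]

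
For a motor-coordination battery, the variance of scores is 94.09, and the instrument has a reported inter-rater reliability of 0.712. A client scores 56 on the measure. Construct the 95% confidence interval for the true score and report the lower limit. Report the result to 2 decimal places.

SD = √94.09 ≃ 9.700
SEM = 9.700 · √(1 − 0.712) = 9.700 · √0.288 ≃ 9.700 · 0.537 ≃ 5.206
1.96 · SEM ≃ 10.203
Lower bound: 56 − 10.203 = 45.797

45.80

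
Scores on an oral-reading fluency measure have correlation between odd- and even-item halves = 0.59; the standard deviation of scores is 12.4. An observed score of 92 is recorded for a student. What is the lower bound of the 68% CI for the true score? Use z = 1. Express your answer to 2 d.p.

85.70

Spearman-Brown: r = 2(0.59) / (1 + 0.59) = 1.1800 / 1.5900 ≈ 0.7421
SEM = 12.4000 · √(1 − 0.7421) = 12.4000 · √0.2579 ≈ 12.4000 · 0.5078 ≈ 6.2967
Half-width = 1·6.2967 ≈ 6.2967
Lower limit = 92 − 6.2967 ≈ 85.7033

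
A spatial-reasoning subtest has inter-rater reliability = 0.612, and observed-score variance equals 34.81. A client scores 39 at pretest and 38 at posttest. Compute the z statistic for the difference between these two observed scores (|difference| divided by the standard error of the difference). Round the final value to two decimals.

σ = 34.81^(1/2) = 5.9000
SEM = 5.9000 · √(1 − 0.6120) = 5.9000 · √0.3880 ≈ 5.9000 · 0.6229 ≈ 3.6751
SE_diff = √2 · SEM ≈ 5.1974
z = 1 / 5.1974 ≈ 0.1924

0.19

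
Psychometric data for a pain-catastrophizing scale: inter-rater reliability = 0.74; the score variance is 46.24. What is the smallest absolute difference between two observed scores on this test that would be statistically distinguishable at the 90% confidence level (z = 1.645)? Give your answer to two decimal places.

SD = √46.24 ≈ 6.800
SEM = 6.800 · √(1 − 0.740) = 6.800 · √0.260 ≈ 6.800 · 0.510 ≈ 3.467
SE_diff = SEM · √2 ≈ 3.467 · 1.414 ≈ 4.904
Minimum reliable difference = 1.645 · SE_diff ≈ 1.645 · 4.904 ≈ 8.066

8.07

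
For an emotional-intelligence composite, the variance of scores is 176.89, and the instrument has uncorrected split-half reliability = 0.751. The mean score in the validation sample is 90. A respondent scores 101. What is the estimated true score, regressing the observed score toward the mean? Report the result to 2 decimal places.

Spearman-Brown: r = 2(0.751) / (1 + 0.751) = 1.502 / 1.751 ≃ 0.858
T̂ = r·X + (1 − r)·M = 0.858×101 + 0.142×90 ≃ 86.637 + 12.798 ≃ 99.436

99.44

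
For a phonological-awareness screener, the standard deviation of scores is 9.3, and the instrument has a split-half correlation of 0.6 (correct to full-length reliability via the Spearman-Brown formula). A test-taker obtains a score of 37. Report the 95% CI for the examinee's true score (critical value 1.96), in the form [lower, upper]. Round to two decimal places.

Full-length reliability (Spearman-Brown) = 2(0.6)/(1+0.6) ≈ 0.750
SEM = 9.300 · √(1 − 0.750) = 9.300 · √0.250 ≈ 9.300 · 0.500 ≈ 4.650
Margin = 1.96 · 4.650 ≈ 9.114
95% CI: 37 ± 9.114 = [27.886, 46.114]

[27.89, 46.11]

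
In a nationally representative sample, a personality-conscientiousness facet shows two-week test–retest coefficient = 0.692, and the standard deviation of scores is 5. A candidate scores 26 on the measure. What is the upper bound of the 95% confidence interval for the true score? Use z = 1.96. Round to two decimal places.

31.44

SEM = 5.0000 * √(1 − 0.6920) = 5.0000 * √0.3080 ≈ 5.0000 * 0.5550 ≈ 2.7749
1.96 * SEM ≈ 5.4388
Upper bound: 26 + 5.4388 = 31.4388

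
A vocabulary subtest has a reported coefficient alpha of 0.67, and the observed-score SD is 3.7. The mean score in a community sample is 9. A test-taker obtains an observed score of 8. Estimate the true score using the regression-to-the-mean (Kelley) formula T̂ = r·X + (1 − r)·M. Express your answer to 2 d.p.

8.33

T̂ = 0.670(8) + 0.330(9) ≈ 8.330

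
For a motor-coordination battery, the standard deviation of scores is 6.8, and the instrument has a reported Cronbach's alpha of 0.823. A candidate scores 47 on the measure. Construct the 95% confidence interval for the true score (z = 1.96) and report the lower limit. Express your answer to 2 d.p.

41.39

SEM = 6.800 · √(1 − 0.823) = 6.800 · √0.177 ≈ 6.800 · 0.421 ≈ 2.861
Margin = 1.96 · 2.861 ≈ 5.607
Lower bound: 47 − 5.607 = 41.393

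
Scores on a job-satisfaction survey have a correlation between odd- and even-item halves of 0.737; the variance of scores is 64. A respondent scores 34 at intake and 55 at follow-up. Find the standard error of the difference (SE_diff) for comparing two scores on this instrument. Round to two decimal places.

4.40

SD = √64 = 8.0000
Spearman-Brown: r = 2(0.737) / (1 + 0.737) = 1.4740 / 1.7370 ≈ 0.8486
SEM = 8.0000·√(1 − 0.8486) ≈ 3.1129
Standard error of the difference = 3.1129·√2 ≈ 4.4023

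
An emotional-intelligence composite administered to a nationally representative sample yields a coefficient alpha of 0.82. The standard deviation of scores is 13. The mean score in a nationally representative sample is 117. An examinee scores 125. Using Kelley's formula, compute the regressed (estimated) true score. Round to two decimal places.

T̂ = r·X + (1 − r)·M = 0.8200*125 + 0.1800*117 = 102.5000 + 21.0600 ≃ 123.5600

123.56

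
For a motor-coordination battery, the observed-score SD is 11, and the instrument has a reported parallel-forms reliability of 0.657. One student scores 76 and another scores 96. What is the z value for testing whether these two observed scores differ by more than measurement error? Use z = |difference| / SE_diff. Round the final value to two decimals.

SEM = 11.000 · √(1 − 0.657) = 11.000 · √0.343 ≈ 11.000 · 0.586 ≈ 6.442
Standard error of the difference = 6.442·√2 ≈ 9.111
z = 20 / 9.111 ≈ 2.195

2.20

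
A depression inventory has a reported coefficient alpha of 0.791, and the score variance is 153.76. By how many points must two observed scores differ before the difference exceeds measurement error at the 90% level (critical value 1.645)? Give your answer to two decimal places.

13.19

SD = √153.76 ≈ 12.400
SEM = 12.400 · √(1 − 0.791) = 12.400 · √0.209 ≈ 12.400 · 0.457 ≈ 5.669
SE_diff = SEM · √2 ≈ 5.669 · 1.414 ≈ 8.017
Smallest detectable difference = 1.645·8.017 ≈ 13.188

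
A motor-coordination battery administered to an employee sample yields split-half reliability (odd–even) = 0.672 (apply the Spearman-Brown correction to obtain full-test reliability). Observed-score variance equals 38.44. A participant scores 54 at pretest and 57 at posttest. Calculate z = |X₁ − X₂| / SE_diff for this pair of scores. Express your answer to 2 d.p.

SD = √38.44 = 6.200
r_full = 2·0.672 / (1 + 0.672) ≈ 0.804
The standard error of measurement is 6.200·√(1 − 0.804) ≈ 6.200·0.443 ≈ 2.746.
SE_diff = √2 · SEM ≈ 3.884
z = |54 − 57| / 3.884 = 3 / 3.884 ≈ 0.772

0.77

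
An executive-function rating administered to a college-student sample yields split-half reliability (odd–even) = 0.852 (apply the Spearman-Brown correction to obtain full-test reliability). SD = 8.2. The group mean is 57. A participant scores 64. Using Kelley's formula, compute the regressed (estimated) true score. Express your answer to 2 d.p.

63.44

Full-length reliability (Spearman-Brown) = 2(0.852)/(1+0.852) ≈ 0.9201
T̂ = 0.9201(64) + 0.0799(57) ≈ 63.4406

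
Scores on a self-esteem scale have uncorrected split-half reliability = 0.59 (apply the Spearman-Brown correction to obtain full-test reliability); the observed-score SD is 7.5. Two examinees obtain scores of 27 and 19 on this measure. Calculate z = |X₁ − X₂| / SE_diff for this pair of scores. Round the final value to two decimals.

1.49

Full-length reliability (Spearman-Brown) = 2(0.59)/(1+0.59) ≃ 0.7421
SEM = 7.5000*√(1 − 0.7421) ≃ 3.8085
SE_diff = SEM * √2 ≃ 3.8085 * 1.4142 ≃ 5.3860
z = |27 − 19| / 5.3860 = 8 / 5.3860 ≃ 1.4853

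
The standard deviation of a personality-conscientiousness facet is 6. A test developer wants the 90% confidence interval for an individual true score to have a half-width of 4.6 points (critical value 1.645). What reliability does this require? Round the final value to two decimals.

Required SEM = 4.6 / 1.645 ≃ 2.7964
r = 1 − (2.7964/6)² ≃ 1 − 0.2172 ≃ 0.7828

0.78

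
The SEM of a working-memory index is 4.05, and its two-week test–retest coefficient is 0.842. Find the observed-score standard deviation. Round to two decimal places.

10.19

SD = 4.05 / √(1 − 0.842) ≃ 10.1889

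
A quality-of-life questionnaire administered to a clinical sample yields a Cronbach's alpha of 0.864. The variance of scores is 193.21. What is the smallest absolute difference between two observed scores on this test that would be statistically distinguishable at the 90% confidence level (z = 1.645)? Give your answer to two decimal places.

11.93

SD = √193.21 = 13.9000
SEM = 13.9000 * √(1 − 0.8640) = 13.9000 * √0.1360 ≈ 13.9000 * 0.3688 ≈ 5.1261
SE_diff = √2 * SEM ≈ 7.2494
Minimum reliable difference = 1.645 * SE_diff ≈ 1.645 * 7.2494 ≈ 11.9252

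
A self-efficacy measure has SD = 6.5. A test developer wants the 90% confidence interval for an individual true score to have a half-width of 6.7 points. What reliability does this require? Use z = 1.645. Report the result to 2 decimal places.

0.61

SEM needed = half-width / z = 6.7/1.645 ≃ 4.0729
r = 1 − (4.0729/6.5)² ≃ 1 − 0.3926 ≃ 0.6074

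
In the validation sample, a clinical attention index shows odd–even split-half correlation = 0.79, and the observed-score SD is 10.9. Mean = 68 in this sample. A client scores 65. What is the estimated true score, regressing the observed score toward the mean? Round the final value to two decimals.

65.35

r_full = 2·0.79 / (1 + 0.79) ≈ 0.883
Estimated true score = 0.883*65 + (1 − 0.883)*68 ≈ 65.352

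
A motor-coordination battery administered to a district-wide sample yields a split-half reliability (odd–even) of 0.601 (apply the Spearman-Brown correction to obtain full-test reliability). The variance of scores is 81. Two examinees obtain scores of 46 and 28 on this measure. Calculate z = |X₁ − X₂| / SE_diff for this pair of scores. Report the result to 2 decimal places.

2.83

SD = √81 = 9.000
Full-length reliability (Spearman-Brown) = 2(0.601)/(1+0.601) ≃ 0.751
SEM = 9.000*√(1 − 0.751) ≃ 4.493
SE_diff = SEM * √2 ≃ 4.493 * 1.414 ≃ 6.354
z = |46 − 28| / 6.354 = 18 / 6.354 ≃ 2.833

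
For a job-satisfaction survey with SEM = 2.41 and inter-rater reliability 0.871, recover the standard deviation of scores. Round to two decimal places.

6.71

SD = SEM / √(1 − r) = 2.41 / √0.129 ≃ 2.41 / 0.359 ≃ 6.710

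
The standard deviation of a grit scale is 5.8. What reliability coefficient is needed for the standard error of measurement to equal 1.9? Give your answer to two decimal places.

0.89

Required reliability = 1 − (SEM/SD)² = 1 − 0.1073 ≈ 0.8927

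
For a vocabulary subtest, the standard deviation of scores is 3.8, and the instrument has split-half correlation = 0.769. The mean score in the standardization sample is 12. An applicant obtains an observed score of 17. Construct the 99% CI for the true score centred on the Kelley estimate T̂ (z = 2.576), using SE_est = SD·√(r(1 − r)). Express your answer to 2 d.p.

r_full = 2·0.769 / (1 + 0.769) ≃ 0.86942
T̂ = 0.86942(17) + 0.13058(12) ≃ 16.34709
SE_est = SD × √(r(1 − r)) = 3.80000 × √0.11353 ≃ 3.80000 × 0.33694 ≃ 1.28038
CI = 16.34709 ± 2.576 × 1.28038 → [13.04882, 19.64536]

[13.05, 19.65]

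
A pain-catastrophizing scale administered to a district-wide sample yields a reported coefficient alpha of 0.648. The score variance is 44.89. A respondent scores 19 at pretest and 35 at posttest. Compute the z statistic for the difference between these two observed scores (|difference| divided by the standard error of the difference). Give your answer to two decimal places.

2.85

σ = 44.89^(1/2) = 6.7000
SEM = 6.7000 · √(1 − 0.6480) = 6.7000 · √0.3520 ≈ 6.7000 · 0.5933 ≈ 3.9751
Standard error of the difference = 3.9751·√2 ≈ 5.6216
z = 16 / 5.6216 ≈ 2.8462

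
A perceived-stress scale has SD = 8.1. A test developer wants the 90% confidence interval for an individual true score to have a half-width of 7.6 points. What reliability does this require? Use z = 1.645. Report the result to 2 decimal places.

SEM needed = half-width / z = 7.6/1.645 ≈ 4.6201
r = 1 − (4.6201/8.1)² ≈ 1 − 0.3253 ≈ 0.6747

0.67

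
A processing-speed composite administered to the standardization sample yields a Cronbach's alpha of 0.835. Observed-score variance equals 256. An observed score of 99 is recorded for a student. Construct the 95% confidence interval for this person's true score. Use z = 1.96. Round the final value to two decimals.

SD = √256 = 16.00000
SEM = 16.00000×√(1 − 0.83500) ≈ 6.49923
Margin = 1.96 × 6.49923 ≈ 12.73849
CI = 99 ± 12.73849 → [86.26151, 111.73849]

[86.26, 111.74]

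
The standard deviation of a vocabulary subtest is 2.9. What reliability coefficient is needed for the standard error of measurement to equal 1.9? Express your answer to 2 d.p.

r = 1 − (1.900/2.9)² ≈ 1 − 0.429 ≈ 0.571

0.57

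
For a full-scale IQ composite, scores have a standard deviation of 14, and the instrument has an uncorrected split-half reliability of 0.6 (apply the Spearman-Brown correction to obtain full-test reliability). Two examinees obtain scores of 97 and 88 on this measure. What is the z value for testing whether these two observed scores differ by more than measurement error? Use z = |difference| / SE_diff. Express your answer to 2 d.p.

0.91

r_full = 2·0.6 / (1 + 0.6) ≈ 0.7500
SEM = 14.0000 × √(1 − 0.7500) = 14.0000 × √0.2500 ≈ 14.0000 × 0.5000 ≈ 7.0000
Standard error of the difference = 7.0000·√2 ≈ 9.8995
z = |97 − 88| / 9.8995 = 9 / 9.8995 ≈ 0.9091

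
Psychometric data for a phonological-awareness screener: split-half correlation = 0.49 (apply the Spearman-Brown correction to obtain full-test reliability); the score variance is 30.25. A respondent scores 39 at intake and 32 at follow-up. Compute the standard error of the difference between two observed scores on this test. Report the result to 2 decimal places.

4.55

SD = √30.25 ≈ 5.500
Spearman-Brown: r = 2(0.49) / (1 + 0.49) = 0.980 / 1.490 ≈ 0.658
SEM = 5.500 × √(1 − 0.658) = 5.500 × √0.342 ≈ 5.500 × 0.585 ≈ 3.218
SE_diff = √2 × SEM ≈ 4.551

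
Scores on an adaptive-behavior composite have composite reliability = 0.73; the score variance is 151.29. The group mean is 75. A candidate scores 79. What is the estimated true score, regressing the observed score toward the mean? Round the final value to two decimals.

T̂ = r·X + (1 − r)·M = 0.7300*79 + 0.2700*75 = 57.6700 + 20.2500 ≈ 77.9200

77.92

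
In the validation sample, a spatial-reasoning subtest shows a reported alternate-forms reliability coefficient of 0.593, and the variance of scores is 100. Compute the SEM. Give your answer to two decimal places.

SD = √100 = 10.0000
SEM = 10.0000 * √(1 − 0.5930) = 10.0000 * √0.4070 ≈ 10.0000 * 0.6380 ≈ 6.3797

6.38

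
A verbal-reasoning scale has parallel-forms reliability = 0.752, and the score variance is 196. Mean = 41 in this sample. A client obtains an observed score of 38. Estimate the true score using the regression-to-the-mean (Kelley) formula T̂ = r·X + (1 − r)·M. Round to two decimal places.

38.74

T̂ = 0.752(38) + 0.248(41) ≃ 38.744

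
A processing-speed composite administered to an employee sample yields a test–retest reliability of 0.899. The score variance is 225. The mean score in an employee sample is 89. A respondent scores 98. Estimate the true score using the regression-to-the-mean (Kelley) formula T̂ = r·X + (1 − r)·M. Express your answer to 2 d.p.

97.09

Estimated true score = 0.8990×98 + (1 − 0.8990)×89 ≃ 97.0910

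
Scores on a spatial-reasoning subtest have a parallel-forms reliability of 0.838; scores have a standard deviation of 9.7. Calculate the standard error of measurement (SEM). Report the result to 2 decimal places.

SEM = 9.700 · √(1 − 0.838) = 9.700 · √0.162 ≈ 9.700 · 0.402 ≈ 3.904

3.90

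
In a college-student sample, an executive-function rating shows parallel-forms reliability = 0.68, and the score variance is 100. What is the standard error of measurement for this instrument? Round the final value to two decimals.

SD = √100 = 10.000
SEM = 10.000 * √(1 − 0.680) = 10.000 * √0.320 ≈ 10.000 * 0.566 ≈ 5.657

5.66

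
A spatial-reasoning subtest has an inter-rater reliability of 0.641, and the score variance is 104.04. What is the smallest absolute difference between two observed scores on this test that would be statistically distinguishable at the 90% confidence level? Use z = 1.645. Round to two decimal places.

14.22

SD = √104.04 = 10.2000
SEM = 10.2000 × √(1 − 0.6410) = 10.2000 × √0.3590 ≈ 10.2000 × 0.5992 ≈ 6.1115
SE_diff = SEM × √2 ≈ 6.1115 × 1.4142 ≈ 8.6430
Smallest detectable difference = 1.645×8.6430 ≈ 14.2177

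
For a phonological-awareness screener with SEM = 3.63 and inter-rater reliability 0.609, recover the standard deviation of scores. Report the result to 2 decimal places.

5.81

SD = SEM / √(1 − r) = 3.63 / √0.391 ≃ 3.63 / 0.625 ≃ 5.805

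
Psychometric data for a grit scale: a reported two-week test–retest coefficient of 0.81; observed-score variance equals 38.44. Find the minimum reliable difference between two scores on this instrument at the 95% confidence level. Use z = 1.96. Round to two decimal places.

SD = √38.44 ≃ 6.2000
SEM = 6.2000 × √(1 − 0.8100) = 6.2000 × √0.1900 ≃ 6.2000 × 0.4359 ≃ 2.7025
Standard error of the difference = 2.7025·√2 ≃ 3.8219
Minimum reliable difference = 1.96 × SE_diff ≃ 1.96 × 3.8219 ≃ 7.4910

7.49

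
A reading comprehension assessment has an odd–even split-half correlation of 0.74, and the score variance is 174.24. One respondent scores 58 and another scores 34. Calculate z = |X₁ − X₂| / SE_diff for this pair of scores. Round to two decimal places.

SD = √174.24 ≈ 13.200
Full-length reliability (Spearman-Brown) = 2(0.74)/(1+0.74) ≈ 0.851
SEM = 13.200 * √(1 − 0.851) = 13.200 * √0.149 ≈ 13.200 * 0.387 ≈ 5.103
SE_diff = √2 * SEM ≈ 7.216
z = 24 / 7.216 ≈ 3.326

3.33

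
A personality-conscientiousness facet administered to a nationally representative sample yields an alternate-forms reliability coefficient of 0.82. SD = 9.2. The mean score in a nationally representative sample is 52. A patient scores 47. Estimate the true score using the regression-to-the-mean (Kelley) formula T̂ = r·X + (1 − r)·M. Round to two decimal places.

47.90

T̂ = r·X + (1 − r)·M = 0.820·47 + 0.180·52 = 38.540 + 9.360 ≃ 47.900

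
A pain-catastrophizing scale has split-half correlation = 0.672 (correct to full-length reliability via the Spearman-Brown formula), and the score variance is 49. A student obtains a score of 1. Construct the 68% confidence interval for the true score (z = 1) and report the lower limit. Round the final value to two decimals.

SD = √49 = 7.000
Spearman-Brown: r = 2(0.672) / (1 + 0.672) = 1.344 / 1.672 ≃ 0.804
SEM = 7.000*√(1 − 0.804) ≃ 3.100
1 * SEM ≃ 3.100
Lower bound: 1 − 3.100 = -2.100

-2.10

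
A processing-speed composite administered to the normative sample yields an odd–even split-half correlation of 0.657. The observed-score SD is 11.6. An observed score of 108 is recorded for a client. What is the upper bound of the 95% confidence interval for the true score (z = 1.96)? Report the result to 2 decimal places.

Spearman-Brown: r = 2(0.657) / (1 + 0.657) = 1.31400 / 1.65700 ≈ 0.79300
The standard error of measurement is 11.60000×√(1 − 0.79300) ≈ 11.60000×0.45497 ≈ 5.27769.
1.96 × SEM ≈ 10.34427
Upper bound: 108 + 10.34427 = 118.34427

118.34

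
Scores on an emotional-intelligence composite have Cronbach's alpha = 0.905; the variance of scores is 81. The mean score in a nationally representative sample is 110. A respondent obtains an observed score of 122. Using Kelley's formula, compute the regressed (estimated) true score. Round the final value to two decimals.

T̂ = r·X + (1 − r)·M = 0.905×122 + 0.095×110 = 110.410 + 10.450 ≈ 120.860

120.86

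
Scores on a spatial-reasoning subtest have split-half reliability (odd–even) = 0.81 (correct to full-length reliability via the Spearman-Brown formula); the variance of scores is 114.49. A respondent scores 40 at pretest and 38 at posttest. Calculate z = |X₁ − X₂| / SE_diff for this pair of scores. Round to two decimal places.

0.41

SD = √114.49 = 10.7000
r_full = 2·0.81 / (1 + 0.81) ≈ 0.8950
SEM = 10.7000 × √(1 − 0.8950) = 10.7000 × √0.1050 ≈ 10.7000 × 0.3240 ≈ 3.4667
SE_diff = √2 × SEM ≈ 4.9027
z = |40 − 38| / 4.9027 = 2 / 4.9027 ≈ 0.4079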